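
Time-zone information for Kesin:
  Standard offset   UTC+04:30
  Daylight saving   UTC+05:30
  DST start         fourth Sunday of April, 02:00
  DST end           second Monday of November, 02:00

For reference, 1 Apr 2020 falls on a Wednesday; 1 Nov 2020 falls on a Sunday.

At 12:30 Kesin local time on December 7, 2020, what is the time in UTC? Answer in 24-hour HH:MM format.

08:00

1 April 2020 is a Wednesday, so the first Sunday is April 5 and the fourth is April 26.
1 November 2020 is a Sunday, so the first Monday is November 2 and the second is November 9.
December 7, 2020 does not fall between 26 April and 9 November, so daylight saving is not in effect and Kesin is at UTC+04:30.
12:30 local − 4h30m = 08:00 UTC.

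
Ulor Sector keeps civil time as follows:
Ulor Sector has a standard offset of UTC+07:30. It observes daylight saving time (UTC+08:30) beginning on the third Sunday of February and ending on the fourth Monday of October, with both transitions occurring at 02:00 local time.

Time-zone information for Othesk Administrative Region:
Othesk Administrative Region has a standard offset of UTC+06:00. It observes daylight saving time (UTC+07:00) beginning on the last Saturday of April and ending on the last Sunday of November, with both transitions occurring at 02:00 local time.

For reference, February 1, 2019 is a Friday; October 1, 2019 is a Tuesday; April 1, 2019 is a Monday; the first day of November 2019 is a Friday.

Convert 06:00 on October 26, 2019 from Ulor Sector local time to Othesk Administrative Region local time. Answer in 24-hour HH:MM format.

1 February 2019 is a Friday, so the first Sunday is February 3 and the third is February 17.
1 October 2019 is a Tuesday, so the first Monday is October 7 and the fourth is October 28.
Daylight saving runs 17 February – 28 October; October 26, 2019 is inside that window, so Ulor Sector is at UTC+08:30.
06:00 Ulor Sector − 8h30m = 21:30 UTC (rolling into the previous day, 25 October 2019).
1 April 2019 is a Monday, so Saturdays fall on 6, 13, 20, 27; the last is April 27.
1 November 2019 is a Friday, so Sundays fall on 3, 10, 17, 24; the last is November 24.
At the standard offset (UTC+06:00), 21:30 UTC + 6h = 03:30 Othesk Administrative Region standard time (rolling into the next day, 26 October 2019).
The standard-time date in Othesk Administrative Region, October 26, 2019, falls between 27 April and 24 November, so daylight saving is in effect and Othesk Administrative Region is at UTC+07:00.
21:30 UTC + 7h = 04:30 Othesk Administrative Region (rolling into the next day, 26 October 2019).

04:30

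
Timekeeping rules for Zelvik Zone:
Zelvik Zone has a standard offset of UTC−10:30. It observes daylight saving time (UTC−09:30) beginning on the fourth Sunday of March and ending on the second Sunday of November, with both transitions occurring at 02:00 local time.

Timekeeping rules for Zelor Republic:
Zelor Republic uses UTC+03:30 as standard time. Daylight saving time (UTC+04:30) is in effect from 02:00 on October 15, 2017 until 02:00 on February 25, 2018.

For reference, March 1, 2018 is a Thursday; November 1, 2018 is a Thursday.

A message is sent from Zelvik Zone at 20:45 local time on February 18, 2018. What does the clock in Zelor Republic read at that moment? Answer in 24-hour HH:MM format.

1 March 2018 is a Thursday, so the first Sunday is March 4 and the fourth is March 25.
1 November 2018 is a Thursday, so the first Sunday is November 4 and the second is November 11.
Daylight saving runs 25 March – 11 November; February 18, 2018 is outside that window, so Zelvik Zone is on standard time at UTC−10:30.
20:45 Zelvik Zone + 10h30m = 07:15 UTC (rolling into the next day, 19 February 2018).
At the standard offset (UTC+03:30), 07:15 UTC + 3h30m = 10:45 Zelor Republic standard time.
The standard-time date in Zelor Republic, February 19, 2018, lies within the daylight-saving period (15 October 2017 – 25 February 2018), so Zelor Republic is on daylight time, UTC+04:30.
07:15 UTC + 4h30m = 11:45 Zelor Republic.

11:45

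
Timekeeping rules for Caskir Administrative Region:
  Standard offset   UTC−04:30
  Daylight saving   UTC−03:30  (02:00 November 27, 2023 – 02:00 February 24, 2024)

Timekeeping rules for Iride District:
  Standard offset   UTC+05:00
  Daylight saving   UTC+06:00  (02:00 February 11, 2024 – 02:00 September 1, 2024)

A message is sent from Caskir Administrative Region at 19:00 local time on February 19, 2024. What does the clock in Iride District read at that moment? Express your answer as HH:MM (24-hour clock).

04:30

February 19, 2024 lies within the daylight-saving period (27 November 2023 – 24 February 2024), so Caskir Administrative Region is on daylight time, UTC−03:30.
19:00 Caskir Administrative Region + 3h30m = 22:30 UTC.
At the standard offset (UTC+05:00), 22:30 UTC + 5h = 03:30 Iride District standard time (rolling into the next day, 20 February 2024).
Daylight saving runs 11 February – 1 September; the standard-time date in Iride District, February 20, 2024, is inside that window, so Iride District is at UTC+06:00.
22:30 UTC + 6h = 04:30 Iride District (rolling into the next day, 20 February 2024).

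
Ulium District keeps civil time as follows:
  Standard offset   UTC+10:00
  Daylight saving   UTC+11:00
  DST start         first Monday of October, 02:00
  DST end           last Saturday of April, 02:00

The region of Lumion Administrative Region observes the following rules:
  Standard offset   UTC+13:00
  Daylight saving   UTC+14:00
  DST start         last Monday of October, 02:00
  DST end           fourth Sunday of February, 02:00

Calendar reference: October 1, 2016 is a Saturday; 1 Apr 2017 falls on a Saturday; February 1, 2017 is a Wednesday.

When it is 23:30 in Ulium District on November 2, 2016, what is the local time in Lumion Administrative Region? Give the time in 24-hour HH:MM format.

02:30

1 October 2016 is a Saturday, so the first Monday is October 3.
1 April 2017 is a Saturday, so Saturdays fall on 1, 8, 15, 22, 29; the last is April 29.
Daylight saving runs 3 October 2016 – 29 April 2017; November 2, 2016 is inside that window, so Ulium District is at UTC+11:00.
23:30 Ulium District − 11h = 12:30 UTC.
1 October 2016 is a Saturday, so Mondays fall on 3, 10, 17, 24, 31; the last is October 31.
1 February 2017 is a Wednesday, so the first Sunday is February 5 and the fourth is February 26.
At the standard offset (UTC+13:00), 12:30 UTC + 13h = 01:30 Lumion Administrative Region standard time (rolling into the next day, 3 November 2016).
The standard-time date in Lumion Administrative Region, November 3, 2016, lies within the daylight-saving period (31 October 2016 – 26 February 2017), so Lumion Administrative Region is on daylight time, UTC+14:00.
12:30 UTC + 14h = 02:30 Lumion Administrative Region (rolling into the next day, 3 November 2016).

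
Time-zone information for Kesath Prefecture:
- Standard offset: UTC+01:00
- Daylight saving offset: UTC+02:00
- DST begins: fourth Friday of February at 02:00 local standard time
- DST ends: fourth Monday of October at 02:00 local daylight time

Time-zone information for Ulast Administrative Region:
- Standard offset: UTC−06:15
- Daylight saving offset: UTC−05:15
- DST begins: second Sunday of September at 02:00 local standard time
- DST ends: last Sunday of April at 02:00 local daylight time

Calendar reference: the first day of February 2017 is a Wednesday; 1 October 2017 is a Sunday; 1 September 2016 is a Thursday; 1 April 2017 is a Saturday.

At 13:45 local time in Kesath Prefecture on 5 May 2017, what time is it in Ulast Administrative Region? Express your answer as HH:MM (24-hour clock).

1 February 2017 is a Wednesday, so the first Friday is February 3 and the fourth is February 24.
1 October 2017 is a Sunday, so the first Monday is October 2 and the fourth is October 23.
5 May 2017 lies within the daylight-saving period (24 February – 23 October), so Kesath Prefecture is on daylight time, UTC+02:00.
13:45 Kesath Prefecture − 2h = 11:45 UTC.
1 September 2016 is a Thursday, so the first Sunday is September 4 and the second is September 11.
1 April 2017 is a Saturday, so Sundays fall on 2, 9, 16, 23, 30; the last is April 30.
At the standard offset (UTC−06:15), 11:45 UTC − 6h15m = 05:30 Ulast Administrative Region standard time.
Daylight saving runs 11 September 2016 – 30 April 2017; the standard-time date in Ulast Administrative Region, 5 May 2017, is outside that window, so Ulast Administrative Region is on standard time at UTC−06:15.
11:45 UTC − 6h15m = 05:30 Ulast Administrative Region.

05:30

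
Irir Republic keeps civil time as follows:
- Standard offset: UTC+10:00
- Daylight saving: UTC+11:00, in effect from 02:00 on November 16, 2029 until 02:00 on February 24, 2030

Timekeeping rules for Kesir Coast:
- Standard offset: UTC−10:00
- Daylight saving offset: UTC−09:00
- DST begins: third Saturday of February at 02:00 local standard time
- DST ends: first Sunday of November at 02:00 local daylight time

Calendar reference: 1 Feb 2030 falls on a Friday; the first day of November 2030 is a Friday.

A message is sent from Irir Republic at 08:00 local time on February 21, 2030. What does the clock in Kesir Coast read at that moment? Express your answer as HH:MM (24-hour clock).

12:00

Daylight saving runs 16 November 2029 – 24 February 2030; February 21, 2030 is inside that window, so Irir Republic is at UTC+11:00.
08:00 Irir Republic − 11h = 21:00 UTC (rolling into the previous day, 20 February 2030).
1 February 2030 is a Friday, so the first Saturday is February 2 and the third is February 16.
1 November 2030 is a Friday, so the first Sunday is November 3.
At the standard offset (UTC−10:00), 21:00 UTC − 10h = 11:00 Kesir Coast standard time.
Daylight saving runs 16 February – 3 November; the standard-time date in Kesir Coast, February 20, 2030, is inside that window, so Kesir Coast is at UTC−09:00.
21:00 UTC − 9h = 12:00 Kesir Coast.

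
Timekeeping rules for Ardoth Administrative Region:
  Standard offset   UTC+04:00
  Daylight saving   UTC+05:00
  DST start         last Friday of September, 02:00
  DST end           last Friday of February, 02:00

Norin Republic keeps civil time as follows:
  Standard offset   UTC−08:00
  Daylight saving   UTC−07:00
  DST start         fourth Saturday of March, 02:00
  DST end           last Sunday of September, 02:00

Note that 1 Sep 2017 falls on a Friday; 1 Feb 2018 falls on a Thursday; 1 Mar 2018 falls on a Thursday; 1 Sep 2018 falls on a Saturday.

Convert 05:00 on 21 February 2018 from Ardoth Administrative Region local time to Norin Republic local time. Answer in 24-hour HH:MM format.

1 September 2017 is a Friday, so Fridays fall on 1, 8, 15, 22, 29; the last is September 29.
1 February 2018 is a Thursday, so Fridays fall on 2, 9, 16, 23; the last is February 23.
21 February 2018 falls between 29 September 2017 and 23 February 2018, so daylight saving is in effect and Ardoth Administrative Region is at UTC+05:00.
05:00 Ardoth Administrative Region − 5h = 00:00 UTC.
1 March 2018 is a Thursday, so the first Saturday is March 3 and the fourth is March 24.
1 September 2018 is a Saturday, so Sundays fall on 2, 9, 16, 23, 30; the last is September 30.
At the standard offset (UTC−08:00), 00:00 UTC − 8h = 16:00 Norin Republic standard time (rolling into the previous day, 20 February 2018).
The standard-time date in Norin Republic, 20 February 2018, does not fall between 24 March and 30 September, so daylight saving is not in effect and Norin Republic is at UTC−08:00.
00:00 UTC − 8h = 16:00 Norin Republic (rolling into the previous day, 20 February 2018).

16:00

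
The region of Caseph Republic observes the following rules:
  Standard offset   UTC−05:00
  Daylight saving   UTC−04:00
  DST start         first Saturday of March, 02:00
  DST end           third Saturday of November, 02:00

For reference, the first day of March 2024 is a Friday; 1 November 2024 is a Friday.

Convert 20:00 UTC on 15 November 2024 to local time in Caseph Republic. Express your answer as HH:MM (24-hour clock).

1 March 2024 is a Friday, so the first Saturday is March 2.
1 November 2024 is a Friday, so the first Saturday is November 2 and the third is November 16.
At the standard offset (UTC−05:00), 20:00 UTC − 5h = 15:00 Caseph Republic standard time.
The standard-time date in Caseph Republic, 15 November 2024, falls between 2 March and 16 November, so daylight saving is in effect and Caseph Republic is at UTC−04:00.
20:00 UTC − 4h = 16:00 local.

16:00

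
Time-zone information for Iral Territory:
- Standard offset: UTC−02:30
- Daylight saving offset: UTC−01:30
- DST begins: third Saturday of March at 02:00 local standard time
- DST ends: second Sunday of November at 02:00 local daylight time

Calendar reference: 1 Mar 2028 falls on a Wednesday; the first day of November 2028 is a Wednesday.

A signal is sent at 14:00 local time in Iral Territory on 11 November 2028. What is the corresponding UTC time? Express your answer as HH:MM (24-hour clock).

1 March 2028 is a Wednesday, so the first Saturday is March 4 and the third is March 18.
1 November 2028 is a Wednesday, so the first Sunday is November 5 and the second is November 12.
11 November 2028 lies within the daylight-saving period (18 March – 12 November), so Iral Territory is on daylight time, UTC−01:30.
14:00 local + 1h30m = 15:30 UTC.

15:30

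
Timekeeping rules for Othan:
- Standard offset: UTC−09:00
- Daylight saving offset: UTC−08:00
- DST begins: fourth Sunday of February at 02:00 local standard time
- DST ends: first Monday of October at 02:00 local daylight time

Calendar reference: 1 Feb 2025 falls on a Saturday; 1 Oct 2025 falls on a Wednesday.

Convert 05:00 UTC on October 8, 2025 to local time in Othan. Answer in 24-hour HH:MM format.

20:00

1 February 2025 is a Saturday, so the first Sunday is February 2 and the fourth is February 23.
1 October 2025 is a Wednesday, so the first Monday is October 6.
At the standard offset (UTC−09:00), 05:00 UTC − 9h = 20:00 Othan standard time (rolling into the previous day, 7 October 2025).
Daylight saving runs 23 February – 6 October; the standard-time date in Othan, October 7, 2025, is outside that window, so Othan is on standard time at UTC−09:00.
05:00 UTC − 9h = 20:00 local (rolling into the previous day, 7 October 2025).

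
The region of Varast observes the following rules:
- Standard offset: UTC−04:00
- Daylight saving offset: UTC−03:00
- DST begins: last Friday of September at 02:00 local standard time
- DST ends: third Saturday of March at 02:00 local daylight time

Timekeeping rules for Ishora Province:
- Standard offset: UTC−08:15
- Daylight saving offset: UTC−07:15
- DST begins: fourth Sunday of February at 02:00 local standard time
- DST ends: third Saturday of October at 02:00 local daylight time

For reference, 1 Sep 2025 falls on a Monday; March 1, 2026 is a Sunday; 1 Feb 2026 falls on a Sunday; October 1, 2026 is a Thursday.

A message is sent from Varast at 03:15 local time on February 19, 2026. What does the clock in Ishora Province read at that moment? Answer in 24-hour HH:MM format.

22:00

1 September 2025 is a Monday, so Fridays fall on 5, 12, 19, 26; the last is September 26.
1 March 2026 is a Sunday, so the first Saturday is March 7 and the third is March 21.
February 19, 2026 lies within the daylight-saving period (26 September 2025 – 21 March 2026), so Varast is on daylight time, UTC−03:00.
03:15 Varast + 3h = 06:15 UTC.
1 February 2026 is a Sunday, so the first Sunday is February 1 and the fourth is February 22.
1 October 2026 is a Thursday, so the first Saturday is October 3 and the third is October 17.
At the standard offset (UTC−08:15), 06:15 UTC − 8h15m = 22:00 Ishora Province standard time (rolling into the previous day, 18 February 2026).
The standard-time date in Ishora Province, February 18, 2026, is outside the daylight-saving period (22 February – 17 October), so Ishora Province is on standard time, UTC−08:15.
06:15 UTC − 8h15m = 22:00 Ishora Province (rolling into the previous day, 18 February 2026).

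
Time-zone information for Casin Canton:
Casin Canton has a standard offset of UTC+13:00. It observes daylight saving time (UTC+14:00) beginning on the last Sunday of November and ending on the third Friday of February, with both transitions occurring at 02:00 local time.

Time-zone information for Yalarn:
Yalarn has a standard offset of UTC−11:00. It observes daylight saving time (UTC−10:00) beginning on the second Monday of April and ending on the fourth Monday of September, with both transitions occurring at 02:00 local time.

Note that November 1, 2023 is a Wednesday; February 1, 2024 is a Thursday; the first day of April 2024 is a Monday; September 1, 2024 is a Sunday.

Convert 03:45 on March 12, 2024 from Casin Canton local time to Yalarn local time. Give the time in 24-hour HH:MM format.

1 November 2023 is a Wednesday, so Sundays fall on 5, 12, 19, 26; the last is November 26.
1 February 2024 is a Thursday, so the first Friday is February 2 and the third is February 16.
Daylight saving runs 26 November 2023 – 16 February 2024; March 12, 2024 is outside that window, so Casin Canton is on standard time at UTC+13:00.
03:45 Casin Canton − 13h = 14:45 UTC (rolling into the previous day, 11 March 2024).
1 April 2024 is a Monday, so the first Monday is April 1 and the second is April 8.
1 September 2024 is a Sunday, so the first Monday is September 2 and the fourth is September 23.
At the standard offset (UTC−11:00), 14:45 UTC − 11h = 03:45 Yalarn standard time.
The standard-time date in Yalarn, March 11, 2024, is outside the daylight-saving period (8 April – 23 September), so Yalarn is on standard time, UTC−11:00.
14:45 UTC − 11h = 03:45 Yalarn.

03:45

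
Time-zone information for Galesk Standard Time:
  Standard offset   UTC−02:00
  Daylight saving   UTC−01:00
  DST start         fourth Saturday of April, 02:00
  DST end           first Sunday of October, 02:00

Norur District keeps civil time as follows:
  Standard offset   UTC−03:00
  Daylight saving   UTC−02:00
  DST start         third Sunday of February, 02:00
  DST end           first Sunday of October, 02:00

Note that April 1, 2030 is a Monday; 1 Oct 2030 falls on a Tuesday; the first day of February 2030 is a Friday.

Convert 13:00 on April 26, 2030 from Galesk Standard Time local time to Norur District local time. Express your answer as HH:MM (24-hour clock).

13:00

1 April 2030 is a Monday, so the first Saturday is April 6 and the fourth is April 27.
1 October 2030 is a Tuesday, so the first Sunday is October 6.
Daylight saving runs 27 April – 6 October; April 26, 2030 is outside that window, so Galesk Standard Time is on standard time at UTC−02:00.
13:00 Galesk Standard Time + 2h = 15:00 UTC.
1 February 2030 is a Friday, so the first Sunday is February 3 and the third is February 17.
1 October 2030 is a Tuesday, so the first Sunday is October 6.
At the standard offset (UTC−03:00), 15:00 UTC − 3h = 12:00 Norur District standard time.
Daylight saving runs 17 February – 6 October; the standard-time date in Norur District, April 26, 2030, is inside that window, so Norur District is at UTC−02:00.
15:00 UTC − 2h = 13:00 Norur District.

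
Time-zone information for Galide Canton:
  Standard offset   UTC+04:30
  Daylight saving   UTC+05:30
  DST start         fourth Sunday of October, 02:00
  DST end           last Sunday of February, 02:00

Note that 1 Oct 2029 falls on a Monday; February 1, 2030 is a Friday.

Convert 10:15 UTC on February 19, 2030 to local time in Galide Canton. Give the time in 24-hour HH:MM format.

15:45

1 October 2029 is a Monday, so the first Sunday is October 7 and the fourth is October 28.
1 February 2030 is a Friday, so Sundays fall on 3, 10, 17, 24; the last is February 24.
At the standard offset (UTC+04:30), 10:15 UTC + 4h30m = 14:45 Galide Canton standard time.
The standard-time date in Galide Canton, February 19, 2030, lies within the daylight-saving period (28 October 2029 – 24 February 2030), so Galide Canton is on daylight time, UTC+05:30.
10:15 UTC + 5h30m = 15:45 local.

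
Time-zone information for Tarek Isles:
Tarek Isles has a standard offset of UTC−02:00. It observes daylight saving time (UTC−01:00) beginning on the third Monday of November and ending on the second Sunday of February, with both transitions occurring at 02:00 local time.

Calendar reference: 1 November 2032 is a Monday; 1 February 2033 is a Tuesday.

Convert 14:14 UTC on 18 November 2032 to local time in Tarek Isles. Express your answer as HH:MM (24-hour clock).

1 November 2032 is a Monday, so the first Monday is November 1 and the third is November 15.
1 February 2033 is a Tuesday, so the first Sunday is February 6 and the second is February 13.
At the standard offset (UTC−02:00), 14:14 UTC − 2h = 12:14 Tarek Isles standard time.
The standard-time date in Tarek Isles, 18 November 2032, lies within the daylight-saving period (15 November 2032 – 13 February 2033), so Tarek Isles is on daylight time, UTC−01:00.
14:14 UTC − 1h = 13:14 local.

13:14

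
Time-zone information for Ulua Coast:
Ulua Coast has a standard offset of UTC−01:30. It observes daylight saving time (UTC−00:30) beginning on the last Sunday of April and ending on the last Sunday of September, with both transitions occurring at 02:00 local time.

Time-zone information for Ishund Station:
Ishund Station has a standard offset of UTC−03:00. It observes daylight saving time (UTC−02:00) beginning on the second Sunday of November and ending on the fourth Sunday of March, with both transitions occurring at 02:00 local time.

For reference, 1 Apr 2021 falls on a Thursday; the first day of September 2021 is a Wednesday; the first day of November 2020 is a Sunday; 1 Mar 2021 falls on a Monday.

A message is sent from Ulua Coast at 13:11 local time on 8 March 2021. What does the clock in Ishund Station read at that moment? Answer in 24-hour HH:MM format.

12:41

1 April 2021 is a Thursday, so Sundays fall on 4, 11, 18, 25; the last is April 25.
1 September 2021 is a Wednesday, so Sundays fall on 5, 12, 19, 26; the last is September 26.
8 March 2021 is outside the daylight-saving period (25 April – 26 September), so Ulua Coast is on standard time, UTC−01:30.
13:11 Ulua Coast + 1h30m = 14:41 UTC.
1 November 2020 is a Sunday, so the first Sunday is November 1 and the second is November 8.
1 March 2021 is a Monday, so the first Sunday is March 7 and the fourth is March 28.
At the standard offset (UTC−03:00), 14:41 UTC − 3h = 11:41 Ishund Station standard time.
The standard-time date in Ishund Station, 8 March 2021, lies within the daylight-saving period (8 November 2020 – 28 March 2021), so Ishund Station is on daylight time, UTC−02:00.
14:41 UTC − 2h = 12:41 Ishund Station.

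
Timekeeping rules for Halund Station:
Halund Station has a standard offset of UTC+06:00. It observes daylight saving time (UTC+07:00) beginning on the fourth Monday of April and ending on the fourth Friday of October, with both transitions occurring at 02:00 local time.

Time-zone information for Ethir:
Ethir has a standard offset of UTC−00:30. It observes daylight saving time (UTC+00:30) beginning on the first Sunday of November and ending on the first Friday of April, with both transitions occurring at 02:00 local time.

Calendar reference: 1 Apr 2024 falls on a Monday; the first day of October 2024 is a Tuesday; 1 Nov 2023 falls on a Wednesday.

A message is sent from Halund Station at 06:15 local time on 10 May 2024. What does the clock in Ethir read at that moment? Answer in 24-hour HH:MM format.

1 April 2024 is a Monday, so the first Monday is April 1 and the fourth is April 22.
1 October 2024 is a Tuesday, so the first Friday is October 4 and the fourth is October 25.
Daylight saving runs 22 April – 25 October; 10 May 2024 is inside that window, so Halund Station is at UTC+07:00.
06:15 Halund Station − 7h = 23:15 UTC (rolling into the previous day, 9 May 2024).
1 November 2023 is a Wednesday, so the first Sunday is November 5.
1 April 2024 is a Monday, so the first Friday is April 5.
At the standard offset (UTC−00:30), 23:15 UTC − 0h30m = 22:45 Ethir standard time.
Daylight saving runs 5 November 2023 – 5 April 2024; the standard-time date in Ethir, 9 May 2024, is outside that window, so Ethir is on standard time at UTC−00:30.
23:15 UTC − 0h30m = 22:45 Ethir.

22:45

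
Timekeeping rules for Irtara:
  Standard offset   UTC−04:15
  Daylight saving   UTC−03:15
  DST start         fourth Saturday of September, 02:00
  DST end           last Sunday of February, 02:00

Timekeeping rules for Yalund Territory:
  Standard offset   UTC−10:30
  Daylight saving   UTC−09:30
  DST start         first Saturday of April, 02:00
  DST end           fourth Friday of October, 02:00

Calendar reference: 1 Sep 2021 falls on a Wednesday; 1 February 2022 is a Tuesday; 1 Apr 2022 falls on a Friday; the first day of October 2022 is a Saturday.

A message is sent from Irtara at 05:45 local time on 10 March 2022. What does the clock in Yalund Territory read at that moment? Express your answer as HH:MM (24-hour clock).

1 September 2021 is a Wednesday, so the first Saturday is September 4 and the fourth is September 25.
1 February 2022 is a Tuesday, so Sundays fall on 6, 13, 20, 27; the last is February 27.
10 March 2022 is outside the daylight-saving period (25 September 2021 – 27 February 2022), so Irtara is on standard time, UTC−04:15.
05:45 Irtara + 4h15m = 10:00 UTC.
1 April 2022 is a Friday, so the first Saturday is April 2.
1 October 2022 is a Saturday, so the first Friday is October 7 and the fourth is October 28.
At the standard offset (UTC−10:30), 10:00 UTC − 10h30m = 23:30 Yalund Territory standard time (rolling into the previous day, 9 March 2022).
The standard-time date in Yalund Territory, 9 March 2022, is outside the daylight-saving period (2 April – 28 October), so Yalund Territory is on standard time, UTC−10:30.
10:00 UTC − 10h30m = 23:30 Yalund Territory (rolling into the previous day, 9 March 2022).

23:30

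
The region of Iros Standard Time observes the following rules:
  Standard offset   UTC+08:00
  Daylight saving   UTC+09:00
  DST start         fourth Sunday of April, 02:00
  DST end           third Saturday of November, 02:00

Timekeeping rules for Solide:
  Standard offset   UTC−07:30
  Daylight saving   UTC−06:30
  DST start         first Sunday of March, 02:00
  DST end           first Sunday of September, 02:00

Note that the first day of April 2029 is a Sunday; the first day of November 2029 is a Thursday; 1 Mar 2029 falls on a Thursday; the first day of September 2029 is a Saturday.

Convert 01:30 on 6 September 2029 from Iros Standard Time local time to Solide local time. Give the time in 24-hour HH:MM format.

09:00

1 April 2029 is a Sunday, so the first Sunday is April 1 and the fourth is April 22.
1 November 2029 is a Thursday, so the first Saturday is November 3 and the third is November 17.
Daylight saving runs 22 April – 17 November; 6 September 2029 is inside that window, so Iros Standard Time is at UTC+09:00.
01:30 Iros Standard Time − 9h = 16:30 UTC (rolling into the previous day, 5 September 2029).
1 March 2029 is a Thursday, so the first Sunday is March 4.
1 September 2029 is a Saturday, so the first Sunday is September 2.
At the standard offset (UTC−07:30), 16:30 UTC − 7h30m = 09:00 Solide standard time.
The standard-time date in Solide, 5 September 2029, is outside the daylight-saving period (4 March – 2 September), so Solide is on standard time, UTC−07:30.
16:30 UTC − 7h30m = 09:00 Solide.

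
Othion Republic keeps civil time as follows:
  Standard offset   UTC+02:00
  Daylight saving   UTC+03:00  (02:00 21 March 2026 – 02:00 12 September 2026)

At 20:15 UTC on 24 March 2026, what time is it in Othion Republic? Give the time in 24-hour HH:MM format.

At the standard offset (UTC+02:00), 20:15 UTC + 2h = 22:15 Othion Republic standard time.
Daylight saving runs 21 March – 12 September; the standard-time date in Othion Republic, 24 March 2026, is inside that window, so Othion Republic is at UTC+03:00.
20:15 UTC + 3h = 23:15 local.

23:15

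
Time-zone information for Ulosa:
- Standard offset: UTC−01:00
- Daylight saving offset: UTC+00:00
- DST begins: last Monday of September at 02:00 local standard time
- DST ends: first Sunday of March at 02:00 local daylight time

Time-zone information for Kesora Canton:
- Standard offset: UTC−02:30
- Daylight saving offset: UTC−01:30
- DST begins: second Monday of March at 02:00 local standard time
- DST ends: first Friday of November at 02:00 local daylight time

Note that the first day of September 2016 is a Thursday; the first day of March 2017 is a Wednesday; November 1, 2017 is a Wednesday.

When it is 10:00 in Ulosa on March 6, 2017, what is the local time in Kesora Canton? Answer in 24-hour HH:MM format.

1 September 2016 is a Thursday, so Mondays fall on 5, 12, 19, 26; the last is September 26.
1 March 2017 is a Wednesday, so the first Sunday is March 5.
March 6, 2017 is outside the daylight-saving period (26 September 2016 – 5 March 2017), so Ulosa is on standard time, UTC−01:00.
10:00 Ulosa + 1h = 11:00 UTC.
1 March 2017 is a Wednesday, so the first Monday is March 6 and the second is March 13.
1 November 2017 is a Wednesday, so the first Friday is November 3.
At the standard offset (UTC−02:30), 11:00 UTC − 2h30m = 08:30 Kesora Canton standard time.
Daylight saving runs 13 March – 3 November; the standard-time date in Kesora Canton, March 6, 2017, is outside that window, so Kesora Canton is on standard time at UTC−02:30.
11:00 UTC − 2h30m = 08:30 Kesora Canton.

08:30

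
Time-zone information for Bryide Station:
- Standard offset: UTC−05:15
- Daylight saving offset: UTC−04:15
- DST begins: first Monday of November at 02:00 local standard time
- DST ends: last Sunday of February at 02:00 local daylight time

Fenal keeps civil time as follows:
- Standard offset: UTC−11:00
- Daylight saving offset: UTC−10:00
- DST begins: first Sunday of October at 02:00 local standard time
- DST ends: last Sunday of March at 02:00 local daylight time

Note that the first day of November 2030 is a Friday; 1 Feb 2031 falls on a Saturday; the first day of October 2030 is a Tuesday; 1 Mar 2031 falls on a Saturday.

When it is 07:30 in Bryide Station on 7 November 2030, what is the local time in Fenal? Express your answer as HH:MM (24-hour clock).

1 November 2030 is a Friday, so the first Monday is November 4.
1 February 2031 is a Saturday, so Sundays fall on 2, 9, 16, 23; the last is February 23.
7 November 2030 falls between 4 November 2030 and 23 February 2031, so daylight saving is in effect and Bryide Station is at UTC−04:15.
07:30 Bryide Station + 4h15m = 11:45 UTC.
1 October 2030 is a Tuesday, so the first Sunday is October 6.
1 March 2031 is a Saturday, so Sundays fall on 2, 9, 16, 23, 30; the last is March 30.
At the standard offset (UTC−11:00), 11:45 UTC − 11h = 00:45 Fenal standard time.
The standard-time date in Fenal, 7 November 2030, falls between 6 October 2030 and 30 March 2031, so daylight saving is in effect and Fenal is at UTC−10:00.
11:45 UTC − 10h = 01:45 Fenal.

01:45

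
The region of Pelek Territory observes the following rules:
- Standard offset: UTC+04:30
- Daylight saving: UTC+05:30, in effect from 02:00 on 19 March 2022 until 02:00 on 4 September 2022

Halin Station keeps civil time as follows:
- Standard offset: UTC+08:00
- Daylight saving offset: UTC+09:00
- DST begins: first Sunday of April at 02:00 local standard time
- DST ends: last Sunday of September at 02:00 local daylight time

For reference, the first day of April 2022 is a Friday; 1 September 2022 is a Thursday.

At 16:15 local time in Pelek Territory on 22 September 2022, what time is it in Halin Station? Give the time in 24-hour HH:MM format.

22 September 2022 does not fall between 19 March and 4 September, so daylight saving is not in effect and Pelek Territory is at UTC+04:30.
16:15 Pelek Territory − 4h30m = 11:45 UTC.
1 April 2022 is a Friday, so the first Sunday is April 3.
1 September 2022 is a Thursday, so Sundays fall on 4, 11, 18, 25; the last is September 25.
At the standard offset (UTC+08:00), 11:45 UTC + 8h = 19:45 Halin Station standard time.
Daylight saving runs 3 April – 25 September; the standard-time date in Halin Station, 22 September 2022, is inside that window, so Halin Station is at UTC+09:00.
11:45 UTC + 9h = 20:45 Halin Station.

20:45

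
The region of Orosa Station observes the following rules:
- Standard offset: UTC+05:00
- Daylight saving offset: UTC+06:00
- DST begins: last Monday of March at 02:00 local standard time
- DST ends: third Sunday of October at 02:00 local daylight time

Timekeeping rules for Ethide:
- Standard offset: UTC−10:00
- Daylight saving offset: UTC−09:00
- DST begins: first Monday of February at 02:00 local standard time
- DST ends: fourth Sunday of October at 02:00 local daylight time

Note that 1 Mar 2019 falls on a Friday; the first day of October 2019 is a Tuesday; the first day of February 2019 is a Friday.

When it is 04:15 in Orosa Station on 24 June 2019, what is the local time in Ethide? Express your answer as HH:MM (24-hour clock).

13:15

1 March 2019 is a Friday, so Mondays fall on 4, 11, 18, 25; the last is March 25.
1 October 2019 is a Tuesday, so the first Sunday is October 6 and the third is October 20.
24 June 2019 lies within the daylight-saving period (25 March – 20 October), so Orosa Station is on daylight time, UTC+06:00.
04:15 Orosa Station − 6h = 22:15 UTC (rolling into the previous day, 23 June 2019).
1 February 2019 is a Friday, so the first Monday is February 4.
1 October 2019 is a Tuesday, so the first Sunday is October 6 and the fourth is October 27.
At the standard offset (UTC−10:00), 22:15 UTC − 10h = 12:15 Ethide standard time.
The standard-time date in Ethide, 23 June 2019, lies within the daylight-saving period (4 February – 27 October), so Ethide is on daylight time, UTC−09:00.
22:15 UTC − 9h = 13:15 Ethide.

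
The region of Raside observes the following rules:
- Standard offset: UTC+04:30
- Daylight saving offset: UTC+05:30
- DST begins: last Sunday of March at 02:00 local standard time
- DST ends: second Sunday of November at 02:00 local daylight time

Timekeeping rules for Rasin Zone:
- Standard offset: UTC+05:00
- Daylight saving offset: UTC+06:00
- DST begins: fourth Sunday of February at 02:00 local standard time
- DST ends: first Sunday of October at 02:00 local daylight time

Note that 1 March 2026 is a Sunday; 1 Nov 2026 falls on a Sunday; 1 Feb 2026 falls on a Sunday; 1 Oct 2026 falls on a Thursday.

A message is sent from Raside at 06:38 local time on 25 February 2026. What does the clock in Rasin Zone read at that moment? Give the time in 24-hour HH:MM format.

1 March 2026 is a Sunday, so Sundays fall on 1, 8, 15, 22, 29; the last is March 29.
1 November 2026 is a Sunday, so the first Sunday is November 1 and the second is November 8.
25 February 2026 is outside the daylight-saving period (29 March – 8 November), so Raside is on standard time, UTC+04:30.
06:38 Raside − 4h30m = 02:08 UTC.
1 February 2026 is a Sunday, so the first Sunday is February 1 and the fourth is February 22.
1 October 2026 is a Thursday, so the first Sunday is October 4.
At the standard offset (UTC+05:00), 02:08 UTC + 5h = 07:08 Rasin Zone standard time.
Daylight saving runs 22 February – 4 October; the standard-time date in Rasin Zone, 25 February 2026, is inside that window, so Rasin Zone is at UTC+06:00.
02:08 UTC + 6h = 08:08 Rasin Zone.

08:08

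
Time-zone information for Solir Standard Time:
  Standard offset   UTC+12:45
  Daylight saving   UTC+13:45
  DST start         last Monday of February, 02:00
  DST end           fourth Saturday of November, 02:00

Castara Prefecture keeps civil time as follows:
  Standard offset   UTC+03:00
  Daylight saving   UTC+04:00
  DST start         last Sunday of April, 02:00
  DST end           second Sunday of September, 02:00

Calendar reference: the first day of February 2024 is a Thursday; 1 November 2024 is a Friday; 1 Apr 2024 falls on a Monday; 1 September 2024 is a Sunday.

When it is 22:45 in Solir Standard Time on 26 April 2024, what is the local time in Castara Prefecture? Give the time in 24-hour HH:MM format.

12:00

1 February 2024 is a Thursday, so Mondays fall on 5, 12, 19, 26; the last is February 26.
1 November 2024 is a Friday, so the first Saturday is November 2 and the fourth is November 23.
26 April 2024 falls between 26 February and 23 November, so daylight saving is in effect and Solir Standard Time is at UTC+13:45.
22:45 Solir Standard Time − 13h45m = 09:00 UTC.
1 April 2024 is a Monday, so Sundays fall on 7, 14, 21, 28; the last is April 28.
1 September 2024 is a Sunday, so the first Sunday is September 1 and the second is September 8.
At the standard offset (UTC+03:00), 09:00 UTC + 3h = 12:00 Castara Prefecture standard time.
Daylight saving runs 28 April – 8 September; the standard-time date in Castara Prefecture, 26 April 2024, is outside that window, so Castara Prefecture is on standard time at UTC+03:00.
09:00 UTC + 3h = 12:00 Castara Prefecture.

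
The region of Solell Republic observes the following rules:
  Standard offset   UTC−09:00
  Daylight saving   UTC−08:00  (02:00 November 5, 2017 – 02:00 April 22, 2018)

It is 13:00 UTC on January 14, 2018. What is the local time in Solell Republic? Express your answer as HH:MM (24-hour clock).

05:00

At the standard offset (UTC−09:00), 13:00 UTC − 9h = 04:00 Solell Republic standard time.
The standard-time date in Solell Republic, January 14, 2018, falls between 5 November 2017 and 22 April 2018, so daylight saving is in effect and Solell Republic is at UTC−08:00.
13:00 UTC − 8h = 05:00 local.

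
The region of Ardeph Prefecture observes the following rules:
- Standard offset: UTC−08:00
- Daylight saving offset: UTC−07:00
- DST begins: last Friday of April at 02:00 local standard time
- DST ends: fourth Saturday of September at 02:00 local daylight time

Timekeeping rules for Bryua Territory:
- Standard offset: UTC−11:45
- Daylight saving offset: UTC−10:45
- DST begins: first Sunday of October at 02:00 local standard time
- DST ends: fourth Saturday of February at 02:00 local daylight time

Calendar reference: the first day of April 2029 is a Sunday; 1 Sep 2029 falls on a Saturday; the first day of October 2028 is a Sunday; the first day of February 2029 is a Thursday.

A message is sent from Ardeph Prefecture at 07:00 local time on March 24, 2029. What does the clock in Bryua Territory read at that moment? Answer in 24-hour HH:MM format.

03:15

1 April 2029 is a Sunday, so Fridays fall on 6, 13, 20, 27; the last is April 27.
1 September 2029 is a Saturday, so the first Saturday is September 1 and the fourth is September 22.
March 24, 2029 does not fall between 27 April and 22 September, so daylight saving is not in effect and Ardeph Prefecture is at UTC−08:00.
07:00 Ardeph Prefecture + 8h = 15:00 UTC.
1 October 2028 is a Sunday, so the first Sunday is October 1.
1 February 2029 is a Thursday, so the first Saturday is February 3 and the fourth is February 24.
At the standard offset (UTC−11:45), 15:00 UTC − 11h45m = 03:15 Bryua Territory standard time.
The standard-time date in Bryua Territory, March 24, 2029, does not fall between 1 October 2028 and 24 February 2029, so daylight saving is not in effect and Bryua Territory is at UTC−11:45.
15:00 UTC − 11h45m = 03:15 Bryua Territory.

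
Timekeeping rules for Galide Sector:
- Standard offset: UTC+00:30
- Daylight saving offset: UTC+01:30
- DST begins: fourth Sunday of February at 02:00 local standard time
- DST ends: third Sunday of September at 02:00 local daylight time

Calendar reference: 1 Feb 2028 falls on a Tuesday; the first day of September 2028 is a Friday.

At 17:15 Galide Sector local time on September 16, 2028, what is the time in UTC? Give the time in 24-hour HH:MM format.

1 February 2028 is a Tuesday, so the first Sunday is February 6 and the fourth is February 27.
1 September 2028 is a Friday, so the first Sunday is September 3 and the third is September 17.
September 16, 2028 lies within the daylight-saving period (27 February – 17 September), so Galide Sector is on daylight time, UTC+01:30.
17:15 local − 1h30m = 15:45 UTC.

15:45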